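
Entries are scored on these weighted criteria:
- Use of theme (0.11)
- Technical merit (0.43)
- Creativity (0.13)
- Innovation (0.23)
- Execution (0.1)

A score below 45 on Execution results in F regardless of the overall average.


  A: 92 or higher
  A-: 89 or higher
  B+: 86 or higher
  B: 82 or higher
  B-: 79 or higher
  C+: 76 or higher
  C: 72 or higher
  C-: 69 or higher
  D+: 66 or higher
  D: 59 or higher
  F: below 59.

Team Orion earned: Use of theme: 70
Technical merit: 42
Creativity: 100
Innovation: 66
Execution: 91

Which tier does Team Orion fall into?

Execution score 91 ≥ 45: minimum met.
Weighted total:
  Use of theme 70 × 0.11 = 7.7
  Technical merit 42 × 0.43 = 18.06
  Creativity 100 × 0.13 = 13
  Innovation 66 × 0.23 = 15.18
  Execution 91 × 0.1 = 9.1
Sum = 63.04
63.04 is ≥ 59 and < 66 → D

D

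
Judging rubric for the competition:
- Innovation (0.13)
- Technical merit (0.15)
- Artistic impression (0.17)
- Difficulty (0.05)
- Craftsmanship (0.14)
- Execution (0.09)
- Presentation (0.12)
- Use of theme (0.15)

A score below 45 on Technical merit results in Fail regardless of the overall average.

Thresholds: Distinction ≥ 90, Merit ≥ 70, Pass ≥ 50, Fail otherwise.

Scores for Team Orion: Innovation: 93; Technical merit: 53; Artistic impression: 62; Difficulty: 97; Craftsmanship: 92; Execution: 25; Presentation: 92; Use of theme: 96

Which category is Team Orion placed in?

Merit

Technical merit score 53 ≥ 45: minimum met.
Weighted total:
  Innovation 93 × 0.13 = 12.09
  Technical merit 53 × 0.15 = 7.95
  Artistic impression 62 × 0.17 = 10.54
  Difficulty 97 × 0.05 = 4.85
  Craftsmanship 92 × 0.14 = 12.88
  Execution 25 × 0.09 = 2.25
  Presentation 92 × 0.12 = 11.04
  Use of theme 96 × 0.15 = 14.4
Sum = 76
76 is ≥ 70 and < 90 → Merit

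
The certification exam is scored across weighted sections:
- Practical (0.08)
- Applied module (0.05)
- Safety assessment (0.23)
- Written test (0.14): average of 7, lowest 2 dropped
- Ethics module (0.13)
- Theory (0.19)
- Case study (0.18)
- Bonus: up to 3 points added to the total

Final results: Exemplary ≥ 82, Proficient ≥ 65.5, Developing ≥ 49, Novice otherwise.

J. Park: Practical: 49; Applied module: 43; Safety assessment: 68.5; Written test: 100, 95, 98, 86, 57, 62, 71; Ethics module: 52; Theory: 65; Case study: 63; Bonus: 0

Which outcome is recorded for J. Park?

Developing

Written test: drop 57, 62 → average of remaining 5 = 450/5 = 90
Weighted total:
  Practical 49 × 0.08 = 3.92
  Applied module 43 × 0.05 = 2.15
  Safety assessment 68.5 × 0.23 = 15.755
  Written test 90 × 0.14 = 12.6
  Ethics module 52 × 0.13 = 6.76
  Theory 65 × 0.19 = 12.35
  Case study 63 × 0.18 = 11.34
Sum = 64.875
Bonus: 64.875 + 0 = 64.875
64.875 is ≥ 49 and < 65.5 → Developing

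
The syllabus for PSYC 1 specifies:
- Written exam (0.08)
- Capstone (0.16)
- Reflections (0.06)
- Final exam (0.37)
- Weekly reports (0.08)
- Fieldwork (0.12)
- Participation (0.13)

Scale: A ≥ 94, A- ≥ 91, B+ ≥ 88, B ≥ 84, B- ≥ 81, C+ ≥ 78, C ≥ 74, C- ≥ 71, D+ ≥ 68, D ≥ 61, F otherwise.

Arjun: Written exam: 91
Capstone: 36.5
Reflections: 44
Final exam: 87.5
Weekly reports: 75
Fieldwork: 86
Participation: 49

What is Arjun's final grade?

Weighted total:
  Written exam 91 × 0.08 = 7.28
  Capstone 36.5 × 0.16 = 5.84
  Reflections 44 × 0.06 = 2.64
  Final exam 87.5 × 0.37 = 32.375
  Weekly reports 75 × 0.08 = 6
  Fieldwork 86 × 0.12 = 10.32
  Participation 49 × 0.13 = 6.37
Sum = 70.825
70.825 is ≥ 68 and < 71 → D+

D+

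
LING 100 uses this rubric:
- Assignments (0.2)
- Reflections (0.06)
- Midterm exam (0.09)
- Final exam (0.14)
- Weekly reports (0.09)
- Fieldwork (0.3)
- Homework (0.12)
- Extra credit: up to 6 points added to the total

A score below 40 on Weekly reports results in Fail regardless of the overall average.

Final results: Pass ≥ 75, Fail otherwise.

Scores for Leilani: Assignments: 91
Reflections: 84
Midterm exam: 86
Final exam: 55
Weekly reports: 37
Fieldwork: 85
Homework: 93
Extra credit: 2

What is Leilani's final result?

Weekly reports score 37 < 40: minimum not met.
Weighted total:
  Assignments 91 × 0.2 = 18.2
  Reflections 84 × 0.06 = 5.04
  Midterm exam 86 × 0.09 = 7.74
  Final exam 55 × 0.14 = 7.7
  Weekly reports 37 × 0.09 = 3.33
  Fieldwork 85 × 0.3 = 25.5
  Homework 93 × 0.12 = 11.16
Sum = 78.67
Extra credit: 78.67 + 2 = 80.67
Because the Weekly reports minimum was not met, the result is Fail.

Fail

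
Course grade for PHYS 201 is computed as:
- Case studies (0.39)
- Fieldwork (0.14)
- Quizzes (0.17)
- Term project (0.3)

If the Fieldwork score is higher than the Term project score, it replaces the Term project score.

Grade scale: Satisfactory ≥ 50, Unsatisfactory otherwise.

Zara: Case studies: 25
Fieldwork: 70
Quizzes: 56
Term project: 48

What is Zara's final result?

Fieldwork (70) > Term project (48), so Term project counts as 70.
Weighted total:
  Case studies 25 × 0.39 = 9.75
  Fieldwork 70 × 0.14 = 9.8
  Quizzes 56 × 0.17 = 9.52
  Term project 70 × 0.3 = 21
Sum = 50.07
50.07 ≥ 50 → Satisfactory

Satisfactory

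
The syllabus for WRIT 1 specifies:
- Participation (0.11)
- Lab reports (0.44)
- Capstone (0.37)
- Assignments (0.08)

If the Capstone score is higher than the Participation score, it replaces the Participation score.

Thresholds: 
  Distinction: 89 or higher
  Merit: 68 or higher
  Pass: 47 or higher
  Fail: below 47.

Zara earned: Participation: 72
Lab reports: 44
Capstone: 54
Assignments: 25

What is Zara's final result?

Capstone (54) ≤ Participation (72), so Participation stays at 72.
Weighted total:
  Participation 72 × 0.11 = 7.92
  Lab reports 44 × 0.44 = 19.36
  Capstone 54 × 0.37 = 19.98
  Assignments 25 × 0.08 = 2
Sum = 49.26
49.26 is ≥ 47 and < 68 → Pass

Pass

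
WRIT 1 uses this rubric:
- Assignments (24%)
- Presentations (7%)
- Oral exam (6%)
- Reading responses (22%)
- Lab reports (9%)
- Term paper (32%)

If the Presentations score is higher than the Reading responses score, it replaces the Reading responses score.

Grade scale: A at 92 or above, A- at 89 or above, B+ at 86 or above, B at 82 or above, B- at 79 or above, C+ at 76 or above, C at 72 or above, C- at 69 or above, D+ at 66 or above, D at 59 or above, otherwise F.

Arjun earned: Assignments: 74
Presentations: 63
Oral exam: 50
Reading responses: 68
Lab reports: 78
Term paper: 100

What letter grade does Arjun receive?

B-

Presentations (63) ≤ Reading responses (68), so Reading responses stays at 68.
Weighted total:
  Assignments 74 × 0.24 = 17.76
  Presentations 63 × 0.07 = 4.41
  Oral exam 50 × 0.06 = 3
  Reading responses 68 × 0.22 = 14.96
  Lab reports 78 × 0.09 = 7.02
  Term paper 100 × 0.32 = 32
Sum = 79.15
79.15 is ≥ 79 and < 82 → B-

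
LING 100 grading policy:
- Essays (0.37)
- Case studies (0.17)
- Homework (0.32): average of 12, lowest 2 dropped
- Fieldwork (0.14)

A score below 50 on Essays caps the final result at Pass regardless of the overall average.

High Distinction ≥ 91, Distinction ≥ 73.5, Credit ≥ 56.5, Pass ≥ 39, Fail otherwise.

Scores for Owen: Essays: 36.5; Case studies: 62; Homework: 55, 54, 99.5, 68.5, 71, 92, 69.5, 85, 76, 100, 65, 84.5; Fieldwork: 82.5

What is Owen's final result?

Homework: drop 54, 55 → average of remaining 10 = 811/10 = 81.1
Essays score 36.5 < 50: minimum not met.
Weighted total:
  Essays 36.5 × 0.37 = 13.505
  Case studies 62 × 0.17 = 10.54
  Homework 81.1 × 0.32 = 25.952
  Fieldwork 82.5 × 0.14 = 11.55
Sum = 61.547
61.547 would be Credit; cap at Pass applies → Pass.

Pass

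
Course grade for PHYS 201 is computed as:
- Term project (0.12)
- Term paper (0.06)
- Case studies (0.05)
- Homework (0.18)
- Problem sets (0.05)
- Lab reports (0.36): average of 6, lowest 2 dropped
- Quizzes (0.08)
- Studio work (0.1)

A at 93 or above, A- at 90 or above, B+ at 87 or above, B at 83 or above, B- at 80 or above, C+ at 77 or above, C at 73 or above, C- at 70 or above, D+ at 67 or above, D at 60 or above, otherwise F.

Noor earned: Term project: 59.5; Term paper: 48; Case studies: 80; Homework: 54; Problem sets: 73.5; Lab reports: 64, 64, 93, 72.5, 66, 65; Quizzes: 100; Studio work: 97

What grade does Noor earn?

C-

Lab reports: drop 64, 64 → average of remaining 4 = 296.5/4 = 74.125
Weighted total:
  Term project 59.5 × 0.12 = 7.14
  Term paper 48 × 0.06 = 2.88
  Case studies 80 × 0.05 = 4
  Homework 54 × 0.18 = 9.72
  Problem sets 73.5 × 0.05 = 3.675
  Lab reports 74.125 × 0.36 = 26.685
  Quizzes 100 × 0.08 = 8
  Studio work 97 × 0.1 = 9.7
Sum = 71.8
71.8 is ≥ 70 and < 73 → C-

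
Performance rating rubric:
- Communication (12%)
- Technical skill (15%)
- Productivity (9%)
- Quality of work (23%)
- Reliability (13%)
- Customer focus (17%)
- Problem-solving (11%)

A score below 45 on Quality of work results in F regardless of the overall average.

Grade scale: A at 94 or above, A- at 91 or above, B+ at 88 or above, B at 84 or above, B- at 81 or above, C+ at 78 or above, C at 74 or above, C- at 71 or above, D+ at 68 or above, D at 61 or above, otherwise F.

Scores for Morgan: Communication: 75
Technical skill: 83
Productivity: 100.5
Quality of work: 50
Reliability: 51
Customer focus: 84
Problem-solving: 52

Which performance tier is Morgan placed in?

D+

Quality of work score 50 ≥ 45: minimum met.
Weighted total:
  Communication 75 × 0.12 = 9
  Technical skill 83 × 0.15 = 12.45
  Productivity 100.5 × 0.09 = 9.045
  Quality of work 50 × 0.23 = 11.5
  Reliability 51 × 0.13 = 6.63
  Customer focus 84 × 0.17 = 14.28
  Problem-solving 52 × 0.11 = 5.72
Sum = 68.625
68.625 is ≥ 68 and < 71 → D+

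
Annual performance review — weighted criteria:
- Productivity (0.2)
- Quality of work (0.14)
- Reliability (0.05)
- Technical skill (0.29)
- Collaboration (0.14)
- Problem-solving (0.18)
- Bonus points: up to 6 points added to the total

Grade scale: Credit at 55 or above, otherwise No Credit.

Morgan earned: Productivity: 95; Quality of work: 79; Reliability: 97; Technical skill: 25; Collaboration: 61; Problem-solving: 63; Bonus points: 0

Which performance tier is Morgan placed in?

Weighted total:
  Productivity 95 × 0.2 = 19
  Quality of work 79 × 0.14 = 11.06
  Reliability 97 × 0.05 = 4.85
  Technical skill 25 × 0.29 = 7.25
  Collaboration 61 × 0.14 = 8.54
  Problem-solving 63 × 0.18 = 11.34
Sum = 62.04
Bonus points: 62.04 + 0 = 62.04
62.04 ≥ 55 → Credit

Credit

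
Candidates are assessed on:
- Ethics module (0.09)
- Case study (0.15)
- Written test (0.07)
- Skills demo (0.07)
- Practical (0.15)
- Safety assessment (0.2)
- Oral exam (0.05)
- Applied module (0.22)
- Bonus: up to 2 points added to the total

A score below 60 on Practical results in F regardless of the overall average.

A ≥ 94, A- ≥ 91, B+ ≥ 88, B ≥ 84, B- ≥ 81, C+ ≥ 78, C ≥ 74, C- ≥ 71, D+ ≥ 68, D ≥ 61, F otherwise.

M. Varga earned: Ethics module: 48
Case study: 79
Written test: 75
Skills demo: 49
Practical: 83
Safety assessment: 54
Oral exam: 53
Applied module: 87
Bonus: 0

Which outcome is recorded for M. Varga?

D+

Practical score 83 ≥ 60: minimum met.
Weighted total:
  Ethics module 48 × 0.09 = 4.32
  Case study 79 × 0.15 = 11.85
  Written test 75 × 0.07 = 5.25
  Skills demo 49 × 0.07 = 3.43
  Practical 83 × 0.15 = 12.45
  Safety assessment 54 × 0.2 = 10.8
  Oral exam 53 × 0.05 = 2.65
  Applied module 87 × 0.22 = 19.14
Sum = 69.89
Bonus: 69.89 + 0 = 69.89
69.89 is ≥ 68 and < 71 → D+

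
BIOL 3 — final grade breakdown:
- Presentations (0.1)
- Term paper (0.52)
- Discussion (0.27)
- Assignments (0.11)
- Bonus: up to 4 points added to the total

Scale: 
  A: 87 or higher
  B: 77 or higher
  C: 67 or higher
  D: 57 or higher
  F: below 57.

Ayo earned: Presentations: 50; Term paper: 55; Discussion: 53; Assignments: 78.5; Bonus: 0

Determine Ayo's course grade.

Weighted total:
  Presentations 50 × 0.1 = 5
  Term paper 55 × 0.52 = 28.6
  Discussion 53 × 0.27 = 14.31
  Assignments 78.5 × 0.11 = 8.635
Sum = 56.545
Bonus: 56.545 + 0 = 56.545
56.545 < 57 → F

F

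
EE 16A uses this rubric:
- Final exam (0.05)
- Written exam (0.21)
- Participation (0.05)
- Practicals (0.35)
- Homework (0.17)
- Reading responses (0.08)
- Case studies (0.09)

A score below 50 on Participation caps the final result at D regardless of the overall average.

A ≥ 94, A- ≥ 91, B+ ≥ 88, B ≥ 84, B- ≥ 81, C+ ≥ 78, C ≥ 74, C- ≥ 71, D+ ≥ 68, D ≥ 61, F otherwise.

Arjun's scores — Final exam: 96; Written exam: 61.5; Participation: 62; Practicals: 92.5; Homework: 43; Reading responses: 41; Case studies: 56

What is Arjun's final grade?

D+

Participation score 62 ≥ 50: minimum met.
Weighted total:
  Final exam 96 × 0.05 = 4.8
  Written exam 61.5 × 0.21 = 12.915
  Participation 62 × 0.05 = 3.1
  Practicals 92.5 × 0.35 = 32.375
  Homework 43 × 0.17 = 7.31
  Reading responses 41 × 0.08 = 3.28
  Case studies 56 × 0.09 = 5.04
Sum = 68.82
68.82 is ≥ 68 and < 71 → D+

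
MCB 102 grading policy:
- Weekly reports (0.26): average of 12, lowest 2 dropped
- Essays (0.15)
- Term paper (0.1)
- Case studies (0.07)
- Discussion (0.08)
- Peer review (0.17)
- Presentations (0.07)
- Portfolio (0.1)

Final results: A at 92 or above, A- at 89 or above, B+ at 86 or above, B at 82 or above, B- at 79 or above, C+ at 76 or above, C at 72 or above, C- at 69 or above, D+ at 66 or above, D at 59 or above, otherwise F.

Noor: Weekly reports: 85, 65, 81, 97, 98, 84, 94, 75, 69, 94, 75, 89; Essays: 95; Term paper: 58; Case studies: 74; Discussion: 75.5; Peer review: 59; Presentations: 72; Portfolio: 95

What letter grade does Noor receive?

C+

Weekly reports: drop 65, 69 → average of remaining 10 = 872/10 = 87.2
Weighted total:
  Weekly reports 87.2 × 0.26 = 22.672
  Essays 95 × 0.15 = 14.25
  Term paper 58 × 0.1 = 5.8
  Case studies 74 × 0.07 = 5.18
  Discussion 75.5 × 0.08 = 6.04
  Peer review 59 × 0.17 = 10.03
  Presentations 72 × 0.07 = 5.04
  Portfolio 95 × 0.1 = 9.5
Sum = 78.512
78.512 is ≥ 76 and < 79 → C+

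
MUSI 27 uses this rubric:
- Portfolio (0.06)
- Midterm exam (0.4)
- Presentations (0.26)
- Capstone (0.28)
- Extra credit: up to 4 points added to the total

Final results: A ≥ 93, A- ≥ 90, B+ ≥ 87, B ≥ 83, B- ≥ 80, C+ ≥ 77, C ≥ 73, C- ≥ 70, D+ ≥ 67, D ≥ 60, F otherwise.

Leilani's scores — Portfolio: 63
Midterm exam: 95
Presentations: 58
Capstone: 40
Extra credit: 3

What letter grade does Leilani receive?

C-

Weighted total:
  Portfolio 63 × 0.06 = 3.78
  Midterm exam 95 × 0.4 = 38
  Presentations 58 × 0.26 = 15.08
  Capstone 40 × 0.28 = 11.2
Sum = 68.06
Extra credit: 68.06 + 3 = 71.06
71.06 is ≥ 70 and < 73 → C-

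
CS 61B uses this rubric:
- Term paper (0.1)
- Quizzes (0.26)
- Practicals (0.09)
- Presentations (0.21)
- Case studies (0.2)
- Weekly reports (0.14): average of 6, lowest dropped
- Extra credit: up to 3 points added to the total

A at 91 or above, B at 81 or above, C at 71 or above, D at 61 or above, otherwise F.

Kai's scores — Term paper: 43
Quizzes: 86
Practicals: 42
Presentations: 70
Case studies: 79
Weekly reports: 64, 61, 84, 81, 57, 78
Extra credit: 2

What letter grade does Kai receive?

Weekly reports: drop 57 → average of remaining 5 = 368/5 = 73.6
Weighted total:
  Term paper 43 × 0.1 = 4.3
  Quizzes 86 × 0.26 = 22.36
  Practicals 42 × 0.09 = 3.78
  Presentations 70 × 0.21 = 14.7
  Case studies 79 × 0.2 = 15.8
  Weekly reports 73.6 × 0.14 = 10.304
Sum = 71.244
Extra credit: 71.244 + 2 = 73.244
73.244 is ≥ 71 and < 81 → C

C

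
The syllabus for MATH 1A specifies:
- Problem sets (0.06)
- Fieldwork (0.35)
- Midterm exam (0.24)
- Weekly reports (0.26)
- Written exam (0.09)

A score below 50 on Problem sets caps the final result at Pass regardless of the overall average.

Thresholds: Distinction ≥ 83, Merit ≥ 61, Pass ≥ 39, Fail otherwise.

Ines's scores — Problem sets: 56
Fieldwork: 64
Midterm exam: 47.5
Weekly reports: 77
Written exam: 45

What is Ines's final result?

Merit

Problem sets score 56 ≥ 50: minimum met.
Weighted total:
  Problem sets 56 × 0.06 = 3.36
  Fieldwork 64 × 0.35 = 22.4
  Midterm exam 47.5 × 0.24 = 11.4
  Weekly reports 77 × 0.26 = 20.02
  Written exam 45 × 0.09 = 4.05
Sum = 61.23
61.23 is ≥ 61 and < 83 → Merit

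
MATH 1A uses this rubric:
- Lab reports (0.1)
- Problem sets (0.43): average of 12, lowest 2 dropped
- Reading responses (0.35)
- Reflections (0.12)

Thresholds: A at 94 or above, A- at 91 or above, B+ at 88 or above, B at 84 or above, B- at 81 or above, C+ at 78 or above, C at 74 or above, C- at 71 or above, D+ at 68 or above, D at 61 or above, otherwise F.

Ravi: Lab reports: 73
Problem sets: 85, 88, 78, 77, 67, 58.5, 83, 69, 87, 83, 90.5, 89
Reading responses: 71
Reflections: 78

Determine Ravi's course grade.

C

Problem sets: drop 58.5, 67 → average of remaining 10 = 829.5/10 = 82.95
Weighted total:
  Lab reports 73 × 0.1 = 7.3
  Problem sets 82.95 × 0.43 = 35.6685
  Reading responses 71 × 0.35 = 24.85
  Reflections 78 × 0.12 = 9.36
Sum = 77.1785
77.1785 is ≥ 74 and < 78 → C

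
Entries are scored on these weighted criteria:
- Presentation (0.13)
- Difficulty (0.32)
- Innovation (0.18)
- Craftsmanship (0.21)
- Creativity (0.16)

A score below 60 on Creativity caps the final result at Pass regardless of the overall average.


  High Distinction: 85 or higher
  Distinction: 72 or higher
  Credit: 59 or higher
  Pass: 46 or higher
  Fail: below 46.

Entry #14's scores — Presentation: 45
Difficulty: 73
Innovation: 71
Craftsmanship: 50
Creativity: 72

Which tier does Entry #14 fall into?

Credit

Creativity score 72 ≥ 60: minimum met.
Weighted total:
  Presentation 45 × 0.13 = 5.85
  Difficulty 73 × 0.32 = 23.36
  Innovation 71 × 0.18 = 12.78
  Craftsmanship 50 × 0.21 = 10.5
  Creativity 72 × 0.16 = 11.52
Sum = 64.01
64.01 is ≥ 59 and < 72 → Credit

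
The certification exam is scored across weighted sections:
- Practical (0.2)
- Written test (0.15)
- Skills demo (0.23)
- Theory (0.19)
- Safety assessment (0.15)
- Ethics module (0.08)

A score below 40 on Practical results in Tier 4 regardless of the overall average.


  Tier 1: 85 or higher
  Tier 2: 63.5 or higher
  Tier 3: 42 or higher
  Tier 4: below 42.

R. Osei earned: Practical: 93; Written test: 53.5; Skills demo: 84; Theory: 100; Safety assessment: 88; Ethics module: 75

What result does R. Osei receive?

Tier 2

Practical score 93 ≥ 40: minimum met.
Weighted total:
  Practical 93 × 0.2 = 18.6
  Written test 53.5 × 0.15 = 8.025
  Skills demo 84 × 0.23 = 19.32
  Theory 100 × 0.19 = 19
  Safety assessment 88 × 0.15 = 13.2
  Ethics module 75 × 0.08 = 6
Sum = 84.145
84.145 is ≥ 63.5 and < 85 → Tier 2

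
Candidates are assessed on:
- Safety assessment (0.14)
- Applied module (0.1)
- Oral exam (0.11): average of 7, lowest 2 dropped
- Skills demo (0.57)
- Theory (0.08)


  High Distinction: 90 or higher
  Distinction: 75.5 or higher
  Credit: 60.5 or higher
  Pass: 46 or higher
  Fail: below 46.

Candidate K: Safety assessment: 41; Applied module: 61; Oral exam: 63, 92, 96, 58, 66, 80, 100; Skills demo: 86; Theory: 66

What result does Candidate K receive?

Distinction

Oral exam: drop 58, 63 → average of remaining 5 = 434/5 = 86.8
Weighted total:
  Safety assessment 41 × 0.14 = 5.74
  Applied module 61 × 0.1 = 6.1
  Oral exam 86.8 × 0.11 = 9.548
  Skills demo 86 × 0.57 = 49.02
  Theory 66 × 0.08 = 5.28
Sum = 75.688
75.688 is ≥ 75.5 and < 90 → Distinction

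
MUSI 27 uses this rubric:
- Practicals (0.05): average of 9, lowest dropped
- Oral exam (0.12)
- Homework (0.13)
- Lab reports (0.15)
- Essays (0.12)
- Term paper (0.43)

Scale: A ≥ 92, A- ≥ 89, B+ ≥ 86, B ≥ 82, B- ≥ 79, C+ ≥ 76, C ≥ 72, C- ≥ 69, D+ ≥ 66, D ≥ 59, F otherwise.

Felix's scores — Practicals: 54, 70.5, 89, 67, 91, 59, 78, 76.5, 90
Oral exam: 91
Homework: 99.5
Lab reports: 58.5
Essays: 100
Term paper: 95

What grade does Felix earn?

A-

Practicals: drop 54 → average of remaining 8 = 621/8 = 77.625
Weighted total:
  Practicals 77.625 × 0.05 = 3.88125
  Oral exam 91 × 0.12 = 10.92
  Homework 99.5 × 0.13 = 12.935
  Lab reports 58.5 × 0.15 = 8.775
  Essays 100 × 0.12 = 12
  Term paper 95 × 0.43 = 40.85
Sum = 89.36125
89.36125 is ≥ 89 and < 92 → A-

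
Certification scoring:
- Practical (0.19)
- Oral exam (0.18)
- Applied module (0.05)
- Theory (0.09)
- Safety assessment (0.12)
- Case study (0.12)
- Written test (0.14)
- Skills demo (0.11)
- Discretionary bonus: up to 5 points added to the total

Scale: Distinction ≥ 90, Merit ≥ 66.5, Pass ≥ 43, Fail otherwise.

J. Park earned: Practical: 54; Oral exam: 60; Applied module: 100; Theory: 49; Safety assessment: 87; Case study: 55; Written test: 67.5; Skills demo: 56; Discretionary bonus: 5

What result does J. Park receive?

Merit

Weighted total:
  Practical 54 × 0.19 = 10.26
  Oral exam 60 × 0.18 = 10.8
  Applied module 100 × 0.05 = 5
  Theory 49 × 0.09 = 4.41
  Safety assessment 87 × 0.12 = 10.44
  Case study 55 × 0.12 = 6.6
  Written test 67.5 × 0.14 = 9.45
  Skills demo 56 × 0.11 = 6.16
Sum = 63.12
Discretionary bonus: 63.12 + 5 = 68.12
68.12 is ≥ 66.5 and < 90 → Merit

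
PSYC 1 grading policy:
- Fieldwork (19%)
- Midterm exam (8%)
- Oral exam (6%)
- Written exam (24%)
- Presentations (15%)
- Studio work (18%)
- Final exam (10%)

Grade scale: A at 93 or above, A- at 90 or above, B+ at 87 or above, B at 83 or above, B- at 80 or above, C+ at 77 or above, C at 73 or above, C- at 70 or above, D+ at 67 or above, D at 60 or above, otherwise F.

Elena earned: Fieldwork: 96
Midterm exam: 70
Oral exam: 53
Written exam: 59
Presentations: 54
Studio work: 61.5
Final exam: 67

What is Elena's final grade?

D+

Weighted total:
  Fieldwork 96 × 0.19 = 18.24
  Midterm exam 70 × 0.08 = 5.6
  Oral exam 53 × 0.06 = 3.18
  Written exam 59 × 0.24 = 14.16
  Presentations 54 × 0.15 = 8.1
  Studio work 61.5 × 0.18 = 11.07
  Final exam 67 × 0.1 = 6.7
Sum = 67.05
67.05 is ≥ 67 and < 70 → D+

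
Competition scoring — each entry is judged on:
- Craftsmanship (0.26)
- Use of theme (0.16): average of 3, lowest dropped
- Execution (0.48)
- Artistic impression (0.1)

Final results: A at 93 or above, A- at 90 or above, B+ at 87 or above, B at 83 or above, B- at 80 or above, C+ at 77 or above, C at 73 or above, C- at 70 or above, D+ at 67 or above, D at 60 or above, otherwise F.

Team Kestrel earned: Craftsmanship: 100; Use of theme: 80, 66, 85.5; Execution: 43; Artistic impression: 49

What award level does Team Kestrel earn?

Use of theme: drop 66 → average of remaining 2 = 165.5/2 = 82.75
Weighted total:
  Craftsmanship 100 × 0.26 = 26
  Use of theme 82.75 × 0.16 = 13.24
  Execution 43 × 0.48 = 20.64
  Artistic impression 49 × 0.1 = 4.9
Sum = 64.78
64.78 is ≥ 60 and < 67 → D

D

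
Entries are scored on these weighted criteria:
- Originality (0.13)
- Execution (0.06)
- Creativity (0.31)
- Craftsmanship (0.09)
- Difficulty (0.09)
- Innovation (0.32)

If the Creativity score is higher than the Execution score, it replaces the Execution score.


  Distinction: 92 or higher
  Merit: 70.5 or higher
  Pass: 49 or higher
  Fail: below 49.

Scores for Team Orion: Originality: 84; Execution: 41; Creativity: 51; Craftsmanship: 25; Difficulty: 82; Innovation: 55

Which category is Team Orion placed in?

Creativity (51) > Execution (41), so Execution counts as 51.
Weighted total:
  Originality 84 × 0.13 = 10.92
  Execution 51 × 0.06 = 3.06
  Creativity 51 × 0.31 = 15.81
  Craftsmanship 25 × 0.09 = 2.25
  Difficulty 82 × 0.09 = 7.38
  Innovation 55 × 0.32 = 17.6
Sum = 57.02
57.02 is ≥ 49 and < 70.5 → Pass

Pass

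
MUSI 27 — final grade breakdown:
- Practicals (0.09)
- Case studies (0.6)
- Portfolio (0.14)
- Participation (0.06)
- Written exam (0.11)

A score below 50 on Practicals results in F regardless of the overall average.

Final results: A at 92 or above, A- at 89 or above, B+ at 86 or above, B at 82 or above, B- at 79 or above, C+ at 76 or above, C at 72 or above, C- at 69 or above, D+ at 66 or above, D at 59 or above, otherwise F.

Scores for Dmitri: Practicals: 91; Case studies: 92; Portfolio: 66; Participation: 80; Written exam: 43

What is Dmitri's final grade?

B

Practicals score 91 ≥ 50: minimum met.
Weighted total:
  Practicals 91 × 0.09 = 8.19
  Case studies 92 × 0.6 = 55.2
  Portfolio 66 × 0.14 = 9.24
  Participation 80 × 0.06 = 4.8
  Written exam 43 × 0.11 = 4.73
Sum = 82.16
82.16 is ≥ 82 and < 86 → B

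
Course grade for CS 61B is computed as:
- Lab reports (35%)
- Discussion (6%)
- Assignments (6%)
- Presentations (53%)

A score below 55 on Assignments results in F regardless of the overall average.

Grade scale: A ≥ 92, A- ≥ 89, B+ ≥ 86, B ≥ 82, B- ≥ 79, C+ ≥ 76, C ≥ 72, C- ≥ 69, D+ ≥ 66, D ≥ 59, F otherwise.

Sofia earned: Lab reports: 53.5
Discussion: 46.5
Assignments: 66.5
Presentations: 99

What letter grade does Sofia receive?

Assignments score 66.5 ≥ 55: minimum met.
Weighted total:
  Lab reports 53.5 × 0.35 = 18.725
  Discussion 46.5 × 0.06 = 2.79
  Assignments 66.5 × 0.06 = 3.99
  Presentations 99 × 0.53 = 52.47
Sum = 77.975
77.975 is ≥ 76 and < 79 → C+

C+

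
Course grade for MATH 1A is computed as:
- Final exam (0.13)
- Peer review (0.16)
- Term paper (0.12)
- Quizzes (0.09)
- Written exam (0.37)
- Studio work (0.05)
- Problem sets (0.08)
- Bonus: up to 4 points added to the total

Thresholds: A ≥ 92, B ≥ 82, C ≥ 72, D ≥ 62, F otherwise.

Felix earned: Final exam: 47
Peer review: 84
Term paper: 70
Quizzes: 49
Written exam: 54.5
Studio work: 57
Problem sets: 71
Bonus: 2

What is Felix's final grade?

Weighted total:
  Final exam 47 × 0.13 = 6.11
  Peer review 84 × 0.16 = 13.44
  Term paper 70 × 0.12 = 8.4
  Quizzes 49 × 0.09 = 4.41
  Written exam 54.5 × 0.37 = 20.165
  Studio work 57 × 0.05 = 2.85
  Problem sets 71 × 0.08 = 5.68
Sum = 61.055
Bonus: 61.055 + 2 = 63.055
63.055 is ≥ 62 and < 72 → D

D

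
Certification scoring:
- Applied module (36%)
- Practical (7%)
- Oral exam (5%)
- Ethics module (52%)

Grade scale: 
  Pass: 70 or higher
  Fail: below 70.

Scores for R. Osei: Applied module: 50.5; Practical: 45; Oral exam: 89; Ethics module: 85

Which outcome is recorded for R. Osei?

Fail

Weighted total:
  Applied module 50.5 × 0.36 = 18.18
  Practical 45 × 0.07 = 3.15
  Oral exam 89 × 0.05 = 4.45
  Ethics module 85 × 0.52 = 44.2
Sum = 69.98
69.98 < 70 → Fail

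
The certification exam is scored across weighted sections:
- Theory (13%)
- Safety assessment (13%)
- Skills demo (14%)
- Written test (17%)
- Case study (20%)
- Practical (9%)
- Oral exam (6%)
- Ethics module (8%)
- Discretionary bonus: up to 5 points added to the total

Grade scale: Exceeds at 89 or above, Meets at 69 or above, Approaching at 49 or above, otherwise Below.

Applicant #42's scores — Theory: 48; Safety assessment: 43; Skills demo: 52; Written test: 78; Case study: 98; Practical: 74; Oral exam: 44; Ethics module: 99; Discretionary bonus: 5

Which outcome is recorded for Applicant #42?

Weighted total:
  Theory 48 × 0.13 = 6.24
  Safety assessment 43 × 0.13 = 5.59
  Skills demo 52 × 0.14 = 7.28
  Written test 78 × 0.17 = 13.26
  Case study 98 × 0.2 = 19.6
  Practical 74 × 0.09 = 6.66
  Oral exam 44 × 0.06 = 2.64
  Ethics module 99 × 0.08 = 7.92
Sum = 69.19
Discretionary bonus: 69.19 + 5 = 74.19
74.19 is ≥ 69 and < 89 → Meets

Meets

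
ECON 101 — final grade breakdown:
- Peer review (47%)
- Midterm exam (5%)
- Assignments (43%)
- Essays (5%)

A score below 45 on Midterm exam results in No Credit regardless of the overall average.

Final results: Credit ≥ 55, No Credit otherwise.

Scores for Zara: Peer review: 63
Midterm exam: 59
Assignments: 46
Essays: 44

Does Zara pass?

Midterm exam score 59 ≥ 45: minimum met.
Weighted total:
  Peer review 63 × 0.47 = 29.61
  Midterm exam 59 × 0.05 = 2.95
  Assignments 46 × 0.43 = 19.78
  Essays 44 × 0.05 = 2.2
Sum = 54.54
54.54 < 55 → No Credit

No Credit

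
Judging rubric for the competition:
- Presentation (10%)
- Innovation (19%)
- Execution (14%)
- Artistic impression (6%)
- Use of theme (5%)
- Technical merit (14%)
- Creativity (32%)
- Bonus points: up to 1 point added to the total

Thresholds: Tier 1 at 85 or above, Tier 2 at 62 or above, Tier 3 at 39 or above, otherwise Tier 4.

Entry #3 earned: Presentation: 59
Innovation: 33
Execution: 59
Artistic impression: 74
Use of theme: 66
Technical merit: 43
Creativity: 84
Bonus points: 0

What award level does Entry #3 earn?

Tier 3

Weighted total:
  Presentation 59 × 0.1 = 5.9
  Innovation 33 × 0.19 = 6.27
  Execution 59 × 0.14 = 8.26
  Artistic impression 74 × 0.06 = 4.44
  Use of theme 66 × 0.05 = 3.3
  Technical merit 43 × 0.14 = 6.02
  Creativity 84 × 0.32 = 26.88
Sum = 61.07
Bonus points: 61.07 + 0 = 61.07
61.07 is ≥ 39 and < 62 → Tier 3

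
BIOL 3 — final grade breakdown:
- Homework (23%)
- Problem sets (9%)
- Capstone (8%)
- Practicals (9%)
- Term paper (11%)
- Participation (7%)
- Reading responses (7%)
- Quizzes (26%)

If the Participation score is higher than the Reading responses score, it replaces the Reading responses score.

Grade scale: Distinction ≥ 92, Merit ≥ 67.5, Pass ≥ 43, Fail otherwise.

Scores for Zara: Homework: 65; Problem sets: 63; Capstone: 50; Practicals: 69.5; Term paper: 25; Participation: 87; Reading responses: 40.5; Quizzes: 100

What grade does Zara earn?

Merit

Participation (87) > Reading responses (40.5), so Reading responses counts as 87.
Weighted total:
  Homework 65 × 0.23 = 14.95
  Problem sets 63 × 0.09 = 5.67
  Capstone 50 × 0.08 = 4
  Practicals 69.5 × 0.09 = 6.255
  Term paper 25 × 0.11 = 2.75
  Participation 87 × 0.07 = 6.09
  Reading responses 87 × 0.07 = 6.09
  Quizzes 100 × 0.26 = 26
Sum = 71.805
71.805 is ≥ 67.5 and < 92 → Merit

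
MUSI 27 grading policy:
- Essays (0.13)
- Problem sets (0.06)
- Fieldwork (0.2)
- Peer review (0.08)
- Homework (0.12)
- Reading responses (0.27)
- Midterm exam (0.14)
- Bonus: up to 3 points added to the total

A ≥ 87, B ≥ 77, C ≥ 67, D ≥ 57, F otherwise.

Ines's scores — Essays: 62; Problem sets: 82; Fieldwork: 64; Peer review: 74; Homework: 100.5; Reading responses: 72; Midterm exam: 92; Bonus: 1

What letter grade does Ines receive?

Weighted total:
  Essays 62 × 0.13 = 8.06
  Problem sets 82 × 0.06 = 4.92
  Fieldwork 64 × 0.2 = 12.8
  Peer review 74 × 0.08 = 5.92
  Homework 100.5 × 0.12 = 12.06
  Reading responses 72 × 0.27 = 19.44
  Midterm exam 92 × 0.14 = 12.88
Sum = 76.08
Bonus: 76.08 + 1 = 77.08
77.08 is ≥ 77 and < 87 → B

B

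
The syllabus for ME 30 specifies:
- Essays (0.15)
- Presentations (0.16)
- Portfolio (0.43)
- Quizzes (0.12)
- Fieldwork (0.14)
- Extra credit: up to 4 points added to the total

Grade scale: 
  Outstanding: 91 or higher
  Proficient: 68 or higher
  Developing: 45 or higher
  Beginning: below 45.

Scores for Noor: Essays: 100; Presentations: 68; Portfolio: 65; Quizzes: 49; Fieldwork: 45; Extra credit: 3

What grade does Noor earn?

Weighted total:
  Essays 100 × 0.15 = 15
  Presentations 68 × 0.16 = 10.88
  Portfolio 65 × 0.43 = 27.95
  Quizzes 49 × 0.12 = 5.88
  Fieldwork 45 × 0.14 = 6.3
Sum = 66.01
Extra credit: 66.01 + 3 = 69.01
69.01 is ≥ 68 and < 91 → Proficient

Proficient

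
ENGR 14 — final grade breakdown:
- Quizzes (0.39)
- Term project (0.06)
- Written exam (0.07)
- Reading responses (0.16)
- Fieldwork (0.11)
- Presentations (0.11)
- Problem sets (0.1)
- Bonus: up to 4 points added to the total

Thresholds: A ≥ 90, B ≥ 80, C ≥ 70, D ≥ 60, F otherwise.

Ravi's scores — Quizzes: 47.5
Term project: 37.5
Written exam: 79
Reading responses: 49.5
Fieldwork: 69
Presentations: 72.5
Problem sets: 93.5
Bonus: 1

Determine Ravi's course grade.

Weighted total:
  Quizzes 47.5 × 0.39 = 18.525
  Term project 37.5 × 0.06 = 2.25
  Written exam 79 × 0.07 = 5.53
  Reading responses 49.5 × 0.16 = 7.92
  Fieldwork 69 × 0.11 = 7.59
  Presentations 72.5 × 0.11 = 7.975
  Problem sets 93.5 × 0.1 = 9.35
Sum = 59.14
Bonus: 59.14 + 1 = 60.14
60.14 is ≥ 60 and < 70 → D

D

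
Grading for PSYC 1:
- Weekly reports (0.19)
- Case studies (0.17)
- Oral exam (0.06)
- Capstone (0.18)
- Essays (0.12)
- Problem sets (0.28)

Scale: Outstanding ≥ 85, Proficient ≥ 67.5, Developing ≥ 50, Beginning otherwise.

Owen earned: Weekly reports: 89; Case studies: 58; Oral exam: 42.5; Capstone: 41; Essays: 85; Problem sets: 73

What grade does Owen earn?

Weighted total:
  Weekly reports 89 × 0.19 = 16.91
  Case studies 58 × 0.17 = 9.86
  Oral exam 42.5 × 0.06 = 2.55
  Capstone 41 × 0.18 = 7.38
  Essays 85 × 0.12 = 10.2
  Problem sets 73 × 0.28 = 20.44
Sum = 67.34
67.34 is ≥ 50 and < 67.5 → Developing

Developing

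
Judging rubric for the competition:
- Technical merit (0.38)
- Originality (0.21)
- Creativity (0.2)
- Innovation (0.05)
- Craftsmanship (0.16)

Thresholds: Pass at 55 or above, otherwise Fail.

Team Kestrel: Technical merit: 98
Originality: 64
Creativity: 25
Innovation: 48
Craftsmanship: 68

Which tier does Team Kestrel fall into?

Pass

Weighted total:
  Technical merit 98 × 0.38 = 37.24
  Originality 64 × 0.21 = 13.44
  Creativity 25 × 0.2 = 5
  Innovation 48 × 0.05 = 2.4
  Craftsmanship 68 × 0.16 = 10.88
Sum = 68.96
68.96 ≥ 55 → Pass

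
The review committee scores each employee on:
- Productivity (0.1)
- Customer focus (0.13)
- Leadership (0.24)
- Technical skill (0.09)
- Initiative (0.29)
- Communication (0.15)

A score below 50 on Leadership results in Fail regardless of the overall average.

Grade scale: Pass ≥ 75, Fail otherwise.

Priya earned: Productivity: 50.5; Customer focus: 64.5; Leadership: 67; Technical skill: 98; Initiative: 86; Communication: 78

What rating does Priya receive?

Leadership score 67 ≥ 50: minimum met.
Weighted total:
  Productivity 50.5 × 0.1 = 5.05
  Customer focus 64.5 × 0.13 = 8.385
  Leadership 67 × 0.24 = 16.08
  Technical skill 98 × 0.09 = 8.82
  Initiative 86 × 0.29 = 24.94
  Communication 78 × 0.15 = 11.7
Sum = 74.975
74.975 < 75 → Fail

Fail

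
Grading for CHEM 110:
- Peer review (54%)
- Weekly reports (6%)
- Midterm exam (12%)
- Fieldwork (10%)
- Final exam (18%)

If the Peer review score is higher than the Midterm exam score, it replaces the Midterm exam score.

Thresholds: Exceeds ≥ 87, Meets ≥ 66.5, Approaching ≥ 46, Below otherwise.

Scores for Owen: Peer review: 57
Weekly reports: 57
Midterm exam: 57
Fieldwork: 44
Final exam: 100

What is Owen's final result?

Peer review (57) ≤ Midterm exam (57), so Midterm exam stays at 57.
Weighted total:
  Peer review 57 × 0.54 = 30.78
  Weekly reports 57 × 0.06 = 3.42
  Midterm exam 57 × 0.12 = 6.84
  Fieldwork 44 × 0.1 = 4.4
  Final exam 100 × 0.18 = 18
Sum = 63.44
63.44 is ≥ 46 and < 66.5 → Approaching

Approaching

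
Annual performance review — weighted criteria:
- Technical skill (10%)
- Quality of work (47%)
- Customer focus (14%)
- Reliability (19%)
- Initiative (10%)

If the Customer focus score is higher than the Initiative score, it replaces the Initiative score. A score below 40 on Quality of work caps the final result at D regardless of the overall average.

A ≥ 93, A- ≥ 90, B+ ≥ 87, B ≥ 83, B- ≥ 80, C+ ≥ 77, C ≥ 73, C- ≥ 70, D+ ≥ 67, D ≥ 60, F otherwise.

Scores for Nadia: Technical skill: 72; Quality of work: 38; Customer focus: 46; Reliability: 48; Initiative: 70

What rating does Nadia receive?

F

Customer focus (46) ≤ Initiative (70), so Initiative stays at 70.
Quality of work score 38 < 40: minimum not met.
Weighted total:
  Technical skill 72 × 0.1 = 7.2
  Quality of work 38 × 0.47 = 17.86
  Customer focus 46 × 0.14 = 6.44
  Reliability 48 × 0.19 = 9.12
  Initiative 70 × 0.1 = 7
Sum = 47.62
47.62 would be F; cap at D applies → F.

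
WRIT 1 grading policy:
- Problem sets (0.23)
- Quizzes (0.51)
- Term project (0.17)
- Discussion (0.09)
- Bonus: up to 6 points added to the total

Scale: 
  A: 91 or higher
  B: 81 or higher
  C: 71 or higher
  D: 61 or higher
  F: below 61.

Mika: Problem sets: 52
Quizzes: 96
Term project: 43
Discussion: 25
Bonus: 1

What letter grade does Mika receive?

C

Weighted total:
  Problem sets 52 × 0.23 = 11.96
  Quizzes 96 × 0.51 = 48.96
  Term project 43 × 0.17 = 7.31
  Discussion 25 × 0.09 = 2.25
Sum = 70.48
Bonus: 70.48 + 1 = 71.48
71.48 is ≥ 71 and < 81 → C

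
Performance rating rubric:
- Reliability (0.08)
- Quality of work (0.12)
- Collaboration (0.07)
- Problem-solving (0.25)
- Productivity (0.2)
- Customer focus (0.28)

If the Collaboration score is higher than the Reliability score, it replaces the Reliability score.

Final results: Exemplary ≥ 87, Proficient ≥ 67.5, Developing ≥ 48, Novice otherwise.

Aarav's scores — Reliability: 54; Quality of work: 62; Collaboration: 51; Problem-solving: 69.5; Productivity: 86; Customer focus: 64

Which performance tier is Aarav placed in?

Proficient

Collaboration (51) ≤ Reliability (54), so Reliability stays at 54.
Weighted total:
  Reliability 54 × 0.08 = 4.32
  Quality of work 62 × 0.12 = 7.44
  Collaboration 51 × 0.07 = 3.57
  Problem-solving 69.5 × 0.25 = 17.375
  Productivity 86 × 0.2 = 17.2
  Customer focus 64 × 0.28 = 17.92
Sum = 67.825
67.825 is ≥ 67.5 and < 87 → Proficient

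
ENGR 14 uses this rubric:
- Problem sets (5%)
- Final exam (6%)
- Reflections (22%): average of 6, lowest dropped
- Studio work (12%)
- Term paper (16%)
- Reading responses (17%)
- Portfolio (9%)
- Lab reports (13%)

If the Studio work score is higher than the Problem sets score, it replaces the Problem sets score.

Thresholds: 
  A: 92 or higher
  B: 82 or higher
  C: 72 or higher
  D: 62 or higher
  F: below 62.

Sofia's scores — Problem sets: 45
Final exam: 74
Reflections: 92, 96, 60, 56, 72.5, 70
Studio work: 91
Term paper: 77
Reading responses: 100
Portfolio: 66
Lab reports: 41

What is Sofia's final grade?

Reflections: drop 56 → average of remaining 5 = 390.5/5 = 78.1
Studio work (91) > Problem sets (45), so Problem sets counts as 91.
Weighted total:
  Problem sets 91 × 0.05 = 4.55
  Final exam 74 × 0.06 = 4.44
  Reflections 78.1 × 0.22 = 17.182
  Studio work 91 × 0.12 = 10.92
  Term paper 77 × 0.16 = 12.32
  Reading responses 100 × 0.17 = 17
  Portfolio 66 × 0.09 = 5.94
  Lab reports 41 × 0.13 = 5.33
Sum = 77.682
77.682 is ≥ 72 and < 82 → C

C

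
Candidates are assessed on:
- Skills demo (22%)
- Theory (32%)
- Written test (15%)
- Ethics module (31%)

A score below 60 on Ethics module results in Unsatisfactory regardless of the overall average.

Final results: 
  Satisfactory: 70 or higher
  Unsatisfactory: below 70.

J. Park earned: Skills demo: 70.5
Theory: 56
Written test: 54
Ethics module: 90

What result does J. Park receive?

Unsatisfactory

Ethics module score 90 ≥ 60: minimum met.
Weighted total:
  Skills demo 70.5 × 0.22 = 15.51
  Theory 56 × 0.32 = 17.92
  Written test 54 × 0.15 = 8.1
  Ethics module 90 × 0.31 = 27.9
Sum = 69.43
69.43 < 70 → Unsatisfactory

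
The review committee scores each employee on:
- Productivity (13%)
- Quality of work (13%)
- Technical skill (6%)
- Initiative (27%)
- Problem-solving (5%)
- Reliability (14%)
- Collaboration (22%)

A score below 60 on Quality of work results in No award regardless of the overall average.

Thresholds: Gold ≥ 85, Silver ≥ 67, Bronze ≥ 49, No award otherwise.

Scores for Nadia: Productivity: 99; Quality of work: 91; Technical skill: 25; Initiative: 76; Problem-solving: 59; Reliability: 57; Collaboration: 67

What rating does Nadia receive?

Silver

Quality of work score 91 ≥ 60: minimum met.
Weighted total:
  Productivity 99 × 0.13 = 12.87
  Quality of work 91 × 0.13 = 11.83
  Technical skill 25 × 0.06 = 1.5
  Initiative 76 × 0.27 = 20.52
  Problem-solving 59 × 0.05 = 2.95
  Reliability 57 × 0.14 = 7.98
  Collaboration 67 × 0.22 = 14.74
Sum = 72.39
72.39 is ≥ 67 and < 85 → Silver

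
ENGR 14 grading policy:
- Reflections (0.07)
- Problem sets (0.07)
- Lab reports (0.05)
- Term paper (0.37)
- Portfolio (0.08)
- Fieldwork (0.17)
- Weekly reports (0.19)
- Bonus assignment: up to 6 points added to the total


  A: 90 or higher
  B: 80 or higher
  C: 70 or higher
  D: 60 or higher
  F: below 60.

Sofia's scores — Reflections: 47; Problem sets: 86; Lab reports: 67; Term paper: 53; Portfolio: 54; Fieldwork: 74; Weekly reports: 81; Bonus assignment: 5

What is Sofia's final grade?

Weighted total:
  Reflections 47 × 0.07 = 3.29
  Problem sets 86 × 0.07 = 6.02
  Lab reports 67 × 0.05 = 3.35
  Term paper 53 × 0.37 = 19.61
  Portfolio 54 × 0.08 = 4.32
  Fieldwork 74 × 0.17 = 12.58
  Weekly reports 81 × 0.19 = 15.39
Sum = 64.56
Bonus assignment: 64.56 + 5 = 69.56
69.56 is ≥ 60 and < 70 → D

D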